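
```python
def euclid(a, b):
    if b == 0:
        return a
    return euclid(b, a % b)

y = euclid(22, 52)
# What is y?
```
Call trace:
euclid(a=22, b=52)
  euclid(a=52, b=22)
    euclid(a=22, b=8)
      euclid(a=8, b=6)
        euclid(a=6, b=2)
          euclid(a=2, b=0)
          -> return 2
        -> return 2
      -> return 2
    -> return 2
  -> return 2
-> return 2

Final answer: 2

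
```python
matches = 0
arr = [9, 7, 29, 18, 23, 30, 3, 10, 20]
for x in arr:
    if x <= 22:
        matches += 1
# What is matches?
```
Trace:
  matches=0
  matches=1, x=9
  matches=2, x=7
  matches=2, x=29
  matches=3, x=18
  matches=3, x=23
  matches=3, x=30
  matches=4, x=3
  matches=5, x=10
  matches=6, x=20

Final answer: 6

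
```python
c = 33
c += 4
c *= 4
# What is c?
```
Trace:
  c=33
  c=37
  c=148

Final answer: 148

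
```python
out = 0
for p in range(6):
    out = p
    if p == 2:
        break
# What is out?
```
Trace:
  out=0
  out=0, p=0
  out=1, p=1
  out=2, p=2

Final answer: 2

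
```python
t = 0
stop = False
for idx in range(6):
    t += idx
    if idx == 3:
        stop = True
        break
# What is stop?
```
Trace:
  t=0
  t=0, stop=False
  t=0, stop=False, idx=0
  t=1, stop=False, idx=1
  t=3, stop=False, idx=2
  t=6, stop=True, idx=3

Final answer: True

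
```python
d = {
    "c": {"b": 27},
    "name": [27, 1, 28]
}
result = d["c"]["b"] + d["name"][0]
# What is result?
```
Trace:
  d={'c': {'b': 27}, 'name': [27, 1, 28]}
  d={'c': {'b': 27}, 'name': [27, 1, 28]}, result=54

Final answer: 54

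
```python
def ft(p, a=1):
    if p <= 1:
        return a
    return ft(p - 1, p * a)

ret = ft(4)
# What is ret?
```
Call trace:
ft(p=4, a=1)
  ft(p=3, a=4)
    ft(p=2, a=12)
      ft(p=1, a=24)
      -> return 24
    -> return 24
  -> return 24
-> return 24

Final answer: 24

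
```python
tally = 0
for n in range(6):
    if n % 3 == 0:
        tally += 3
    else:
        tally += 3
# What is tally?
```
Trace:
  tally=0
  tally=3, n=0
  tally=6, n=1
  tally=9, n=2
  tally=12, n=3
  tally=15, n=4
  tally=18, n=5

Final answer: 18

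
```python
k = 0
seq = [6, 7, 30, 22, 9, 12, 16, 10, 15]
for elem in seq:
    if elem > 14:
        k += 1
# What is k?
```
Trace:
  k=0
  k=0, elem=6
  k=0, elem=7
  k=1, elem=30
  k=2, elem=22
  k=2, elem=9
  k=2, elem=12
  k=3, elem=16
  k=3, elem=10
  k=4, elem=15

Final answer: 4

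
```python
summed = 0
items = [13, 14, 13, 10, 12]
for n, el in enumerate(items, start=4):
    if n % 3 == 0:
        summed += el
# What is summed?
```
Trace:
  summed=0
  summed=0, n=4, el=13
  summed=0, n=5, el=14
  summed=13, n=6, el=13
  summed=13, n=7, el=10
  summed=13, n=8, el=12

Final answer: 13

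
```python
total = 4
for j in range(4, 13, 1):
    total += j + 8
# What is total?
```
Trace:
  total=4
  total=16, j=4
  total=29, j=5
  total=43, j=6
  total=58, j=7
  total=74, j=8
  total=91, j=9
  total=109, j=10
  total=128, j=11
  total=148, j=12

Final answer: 148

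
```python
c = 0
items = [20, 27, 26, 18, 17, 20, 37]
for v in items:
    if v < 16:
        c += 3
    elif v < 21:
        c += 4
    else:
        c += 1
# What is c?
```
Trace:
  c=0
  c=4, v=20
  c=5, v=27
  c=6, v=26
  c=10, v=18
  c=14, v=17
  c=18, v=20
  c=19, v=37

Final answer: 19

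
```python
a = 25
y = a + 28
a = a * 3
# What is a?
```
Trace:
  a=25
  a=25, y=53
  a=75, y=53

Final answer: 75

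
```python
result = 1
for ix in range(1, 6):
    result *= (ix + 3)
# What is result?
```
Trace:
  result=1
  result=4, ix=1
  result=20, ix=2
  result=120, ix=3
  result=840, ix=4
  result=6720, ix=5

Final answer: 6720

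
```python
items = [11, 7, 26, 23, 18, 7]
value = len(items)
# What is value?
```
Trace:
  items=[11, 7, 26, 23, 18, 7]
  items=[11, 7, 26, 23, 18, 7], value=6

Final answer: 6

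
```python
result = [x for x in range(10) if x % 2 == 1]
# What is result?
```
Trace:
  x=0
  x=1
  x=2
  x=3
  x=4
  x=5
  x=6
  x=7
  x=8
  x=9
  result=[1, 3, 5, 7, 9]

Final answer: [1, 3, 5, 7, 9]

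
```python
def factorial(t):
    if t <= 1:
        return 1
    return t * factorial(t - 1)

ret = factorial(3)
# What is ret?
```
Call trace:
factorial(t=3)
  factorial(t=2)
    factorial(t=1)
    -> return 1
  -> return 2
-> return 6

Final answer: 6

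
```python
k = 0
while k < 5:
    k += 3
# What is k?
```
Trace:
  k=0
  k=3
  k=6

Final answer: 6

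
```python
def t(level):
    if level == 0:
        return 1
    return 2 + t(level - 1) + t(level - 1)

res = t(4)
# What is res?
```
Call trace (a repeated sub-call is expanded the first time; later identical calls just restate its return value):
t(level=4)
  t(level=3)
    t(level=2)
      t(level=1)
        t(level=0)
        -> return 1
        t(level=0)
        -> return 1
      -> return 4
      t(level=1) -> return 4  (same call as traced above)
    -> return 10
    t(level=2) -> return 10  (same call as traced above)
  -> return 22
  t(level=3) -> return 22  (same call as traced above)
-> return 46

Final answer: 46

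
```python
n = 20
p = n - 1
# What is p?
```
Trace:
  n=20
  n=20, p=19

Final answer: 19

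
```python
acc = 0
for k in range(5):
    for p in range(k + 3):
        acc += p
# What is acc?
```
Trace:
  acc=0
  acc=0, k=0, p=0
  acc=1, k=0, p=1
  acc=3, k=0, p=2
  acc=3, k=1, p=0
  acc=4, k=1, p=1
  acc=6, k=1, p=2
  acc=9, k=1, p=3
  acc=9, k=2, p=0
  acc=10, k=2, p=1
  acc=12, k=2, p=2
  acc=15, k=2, p=3
  acc=19, k=2, p=4
  acc=19, k=3, p=0
  acc=20, k=3, p=1
  acc=22, k=3, p=2
  acc=25, k=3, p=3
  acc=29, k=3, p=4
  acc=34, k=3, p=5
  acc=34, k=4, p=0
  acc=35, k=4, p=1
  acc=37, k=4, p=2
  acc=40, k=4, p=3
  acc=44, k=4, p=4
  acc=49, k=4, p=5
  acc=55, k=4, p=6

Final answer: 55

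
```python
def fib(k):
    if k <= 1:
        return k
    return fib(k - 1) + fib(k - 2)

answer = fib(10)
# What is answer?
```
Call trace (a repeated sub-call is expanded the first time; later identical calls just restate its return value):
fib(k=10)
  fib(k=9)
    fib(k=8)
      fib(k=7)
        fib(k=6)
          fib(k=5)
            fib(k=4)
              fib(k=3)
                fib(k=2)
                  fib(k=1)
                  -> return 1
                  fib(k=0)
                  -> return 0
                -> return 1
                fib(k=1)
                -> return 1
              -> return 2
              fib(k=2) -> return 1  (same call as traced above)
            -> return 3
            fib(k=3) -> return 2  (same call as traced above)
          -> return 5
          fib(k=4) -> return 3  (same call as traced above)
        -> return 8
        fib(k=5) -> return 5  (same call as traced above)
      -> return 13
      fib(k=6) -> return 8  (same call as traced above)
    -> return 21
    fib(k=7) -> return 13  (same call as traced above)
  -> return 34
  fib(k=8) -> return 21  (same call as traced above)
-> return 55

Final answer: 55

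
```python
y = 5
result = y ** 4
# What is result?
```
Trace:
  y=5
  y=5, result=625

Final answer: 625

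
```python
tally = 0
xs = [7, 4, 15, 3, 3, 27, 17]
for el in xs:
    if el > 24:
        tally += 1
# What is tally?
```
Trace:
  tally=0
  tally=0, el=7
  tally=0, el=4
  tally=0, el=15
  tally=0, el=3
  tally=0, el=3
  tally=1, el=27
  tally=1, el=17

Final answer: 1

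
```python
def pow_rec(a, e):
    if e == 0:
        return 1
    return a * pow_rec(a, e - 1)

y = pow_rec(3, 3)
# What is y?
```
Call trace:
pow_rec(a=3, e=3)
  pow_rec(a=3, e=2)
    pow_rec(a=3, e=1)
      pow_rec(a=3, e=0)
      -> return 1
    -> return 3
  -> return 9
-> return 27

Final answer: 27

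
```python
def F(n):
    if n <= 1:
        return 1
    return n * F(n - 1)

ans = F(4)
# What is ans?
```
Call trace:
F(n=4)
  F(n=3)
    F(n=2)
      F(n=1)
      -> return 1
    -> return 2
  -> return 6
-> return 24

Final answer: 24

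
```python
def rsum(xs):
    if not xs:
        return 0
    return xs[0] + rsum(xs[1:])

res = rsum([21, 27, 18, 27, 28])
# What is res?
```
Call trace:
rsum(xs=[21, 27, 18, 27, 28])
  rsum(xs=[27, 18, 27, 28])
    rsum(xs=[18, 27, 28])
      rsum(xs=[27, 28])
        rsum(xs=[28])
          rsum(xs=[])
          -> return 0
        -> return 28
      -> return 55
    -> return 73
  -> return 100
-> return 121

Final answer: 121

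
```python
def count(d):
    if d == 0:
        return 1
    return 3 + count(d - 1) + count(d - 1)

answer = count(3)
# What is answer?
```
Call trace (a repeated sub-call is expanded the first time; later identical calls just restate its return value):
count(d=3)
  count(d=2)
    count(d=1)
      count(d=0)
      -> return 1
      count(d=0)
      -> return 1
    -> return 5
    count(d=1) -> return 5  (same call as traced above)
  -> return 13
  count(d=2) -> return 13  (same call as traced above)
-> return 29

Final answer: 29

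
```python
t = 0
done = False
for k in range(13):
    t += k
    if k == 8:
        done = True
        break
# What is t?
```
Trace:
  t=0
  t=0, done=False
  t=0, done=False, k=0
  t=1, done=False, k=1
  t=3, done=False, k=2
  t=6, done=False, k=3
  t=10, done=False, k=4
  t=15, done=False, k=5
  t=21, done=False, k=6
  t=28, done=False, k=7
  t=36, done=True, k=8

Final answer: 36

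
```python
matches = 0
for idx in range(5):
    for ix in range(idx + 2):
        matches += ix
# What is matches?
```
Trace:
  matches=0
  matches=0, idx=0, ix=0
  matches=1, idx=0, ix=1
  matches=1, idx=1, ix=0
  matches=2, idx=1, ix=1
  matches=4, idx=1, ix=2
  matches=4, idx=2, ix=0
  matches=5, idx=2, ix=1
  matches=7, idx=2, ix=2
  matches=10, idx=2, ix=3
  matches=10, idx=3, ix=0
  matches=11, idx=3, ix=1
  matches=13, idx=3, ix=2
  matches=16, idx=3, ix=3
  matches=20, idx=3, ix=4
  matches=20, idx=4, ix=0
  matches=21, idx=4, ix=1
  matches=23, idx=4, ix=2
  matches=26, idx=4, ix=3
  matches=30, idx=4, ix=4
  matches=35, idx=4, ix=5

Final answer: 35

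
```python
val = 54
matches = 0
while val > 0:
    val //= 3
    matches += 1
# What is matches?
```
Trace:
  val=54
  val=54, matches=0
  val=18, matches=1
  val=6, matches=2
  val=2, matches=3
  val=0, matches=4

Final answer: 4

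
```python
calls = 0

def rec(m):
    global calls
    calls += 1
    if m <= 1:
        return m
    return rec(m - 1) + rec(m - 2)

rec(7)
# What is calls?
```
Call trace (a repeated sub-call is expanded the first time; later identical calls just restate its return value):
rec(m=7)
  rec(m=6)
    rec(m=5)
      rec(m=4)
        rec(m=3)
          rec(m=2)
            rec(m=1)
            -> return 1
            rec(m=0)
            -> return 0
          -> return 1
          rec(m=1)
          -> return 1
        -> return 2
        rec(m=2) -> return 1  (same call as traced above)
      -> return 3
      rec(m=3) -> return 2  (same call as traced above)
    -> return 5
    rec(m=4) -> return 3  (same call as traced above)
  -> return 8
  rec(m=5) -> return 5  (same call as traced above)
-> return 13

calls is incremented once per call, so count the calls in each subtree. Let C(m) = number of calls made by rec(m).
C(0) = C(1) = 1 (base case, no recursion); C(m) = 1 + C(m - 1) + C(m - 2) otherwise.
C(2) = 1 + C(1) + C(0) = 1 + 1 + 1 = 3
C(3) = 1 + C(2) + C(1) = 1 + 3 + 1 = 5
C(4) = 1 + C(3) + C(2) = 1 + 5 + 3 = 9
C(5) = 1 + C(4) + C(3) = 1 + 9 + 5 = 15
C(6) = 1 + C(5) + C(4) = 1 + 15 + 9 = 25
C(7) = 1 + C(6) + C(5) = 1 + 25 + 15 = 41
calls = C(7) = 41

Final answer: 41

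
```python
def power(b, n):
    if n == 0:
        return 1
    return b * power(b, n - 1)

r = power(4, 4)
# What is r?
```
Call trace:
power(b=4, n=4)
  power(b=4, n=3)
    power(b=4, n=2)
      power(b=4, n=1)
        power(b=4, n=0)
        -> return 1
      -> return 4
    -> return 16
  -> return 64
-> return 256

Final answer: 256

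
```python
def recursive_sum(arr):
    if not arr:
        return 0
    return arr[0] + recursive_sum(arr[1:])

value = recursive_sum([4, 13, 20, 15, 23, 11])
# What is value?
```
Call trace:
recursive_sum(arr=[4, 13, 20, 15, 23, 11])
  recursive_sum(arr=[13, 20, 15, 23, 11])
    recursive_sum(arr=[20, 15, 23, 11])
      recursive_sum(arr=[15, 23, 11])
        recursive_sum(arr=[23, 11])
          recursive_sum(arr=[11])
            recursive_sum(arr=[])
            -> return 0
          -> return 11
        -> return 34
      -> return 49
    -> return 69
  -> return 82
-> return 86

Final answer: 86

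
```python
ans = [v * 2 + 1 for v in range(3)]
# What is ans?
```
Trace:
  v=0
  v=1
  v=2
  ans=[1, 3, 5]

Final answer: [1, 3, 5]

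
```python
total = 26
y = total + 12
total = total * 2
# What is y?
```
Trace:
  total=26
  total=26, y=38
  total=52, y=38

Final answer: 38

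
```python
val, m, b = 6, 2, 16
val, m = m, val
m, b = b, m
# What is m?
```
Trace:
  val=6, m=2, b=16
  val=2, m=6, b=16
  val=2, m=16, b=6

Final answer: 16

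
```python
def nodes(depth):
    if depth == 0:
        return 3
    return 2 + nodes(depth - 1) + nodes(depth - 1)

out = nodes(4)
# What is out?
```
Call trace (a repeated sub-call is expanded the first time; later identical calls just restate its return value):
nodes(depth=4)
  nodes(depth=3)
    nodes(depth=2)
      nodes(depth=1)
        nodes(depth=0)
        -> return 3
        nodes(depth=0)
        -> return 3
      -> return 8
      nodes(depth=1) -> return 8  (same call as traced above)
    -> return 18
    nodes(depth=2) -> return 18  (same call as traced above)
  -> return 38
  nodes(depth=3) -> return 38  (same call as traced above)
-> return 78

Final answer: 78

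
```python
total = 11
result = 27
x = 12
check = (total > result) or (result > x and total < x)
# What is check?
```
Trace:
  total=11
  total=11, result=27
  total=11, result=27, x=12
  total=11, result=27, x=12, check=True

Final answer: True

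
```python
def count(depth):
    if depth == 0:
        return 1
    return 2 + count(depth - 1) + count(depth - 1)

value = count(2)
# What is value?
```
Call trace (a repeated sub-call is expanded the first time; later identical calls just restate its return value):
count(depth=2)
  count(depth=1)
    count(depth=0)
    -> return 1
    count(depth=0)
    -> return 1
  -> return 4
  count(depth=1) -> return 4  (same call as traced above)
-> return 10

Final answer: 10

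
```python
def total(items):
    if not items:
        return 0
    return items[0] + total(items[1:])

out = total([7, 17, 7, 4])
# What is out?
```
Call trace:
total(items=[7, 17, 7, 4])
  total(items=[17, 7, 4])
    total(items=[7, 4])
      total(items=[4])
        total(items=[])
        -> return 0
      -> return 4
    -> return 11
  -> return 28
-> return 35

Final answer: 35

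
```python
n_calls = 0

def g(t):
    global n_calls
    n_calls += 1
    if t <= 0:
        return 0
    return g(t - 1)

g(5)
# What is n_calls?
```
Call trace:
g(t=5)
  g(t=4)
    g(t=3)
      g(t=2)
        g(t=1)
          g(t=0)
          -> return 0
        -> return 0
      -> return 0
    -> return 0
  -> return 0
-> return 0

n_calls is incremented once per call. g is entered once for each t = 5, 4, 3, 2, 1, 0 (the t <= 0 call returns without recursing), i.e. 5 + 1 calls.
n_calls = 6

Final answer: 6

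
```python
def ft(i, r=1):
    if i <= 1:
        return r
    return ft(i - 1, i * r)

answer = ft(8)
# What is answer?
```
Call trace:
ft(i=8, r=1)
  ft(i=7, r=8)
    ft(i=6, r=56)
      ft(i=5, r=336)
        ft(i=4, r=1680)
          ft(i=3, r=6720)
            ft(i=2, r=20160)
              ft(i=1, r=40320)
              -> return 40320
            -> return 40320
          -> return 40320
        -> return 40320
      -> return 40320
    -> return 40320
  -> return 40320
-> return 40320

Final answer: 40320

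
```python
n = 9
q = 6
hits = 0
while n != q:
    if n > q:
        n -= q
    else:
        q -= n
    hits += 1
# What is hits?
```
Trace:
  n=9
  n=9, q=6
  n=9, q=6, hits=0
  n=3, q=6, hits=1
  n=3, q=3, hits=2

Final answer: 2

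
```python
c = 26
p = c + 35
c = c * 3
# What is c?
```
Trace:
  c=26
  c=26, p=61
  c=78, p=61

Final answer: 78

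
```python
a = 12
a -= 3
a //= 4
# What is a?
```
Trace:
  a=12
  a=9
  a=2

Final answer: 2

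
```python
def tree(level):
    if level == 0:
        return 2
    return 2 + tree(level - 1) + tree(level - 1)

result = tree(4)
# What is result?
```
Call trace (a repeated sub-call is expanded the first time; later identical calls just restate its return value):
tree(level=4)
  tree(level=3)
    tree(level=2)
      tree(level=1)
        tree(level=0)
        -> return 2
        tree(level=0)
        -> return 2
      -> return 6
      tree(level=1) -> return 6  (same call as traced above)
    -> return 14
    tree(level=2) -> return 14  (same call as traced above)
  -> return 30
  tree(level=3) -> return 30  (same call as traced above)
-> return 62

Final answer: 62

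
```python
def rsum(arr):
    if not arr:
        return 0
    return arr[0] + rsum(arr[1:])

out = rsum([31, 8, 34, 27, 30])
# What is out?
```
Call trace:
rsum(arr=[31, 8, 34, 27, 30])
  rsum(arr=[8, 34, 27, 30])
    rsum(arr=[34, 27, 30])
      rsum(arr=[27, 30])
        rsum(arr=[30])
          rsum(arr=[])
          -> return 0
        -> return 30
      -> return 57
    -> return 91
  -> return 99
-> return 130

Final answer: 130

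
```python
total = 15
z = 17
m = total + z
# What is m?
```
Trace:
  total=15
  total=15, z=17
  total=15, z=17, m=32

Final answer: 32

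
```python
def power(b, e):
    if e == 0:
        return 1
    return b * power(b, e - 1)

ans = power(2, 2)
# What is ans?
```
Call trace:
power(b=2, e=2)
  power(b=2, e=1)
    power(b=2, e=0)
    -> return 1
  -> return 2
-> return 4

Final answer: 4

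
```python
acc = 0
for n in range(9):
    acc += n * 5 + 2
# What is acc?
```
Trace:
  acc=0
  acc=2, n=0
  acc=9, n=1
  acc=21, n=2
  acc=38, n=3
  acc=60, n=4
  acc=87, n=5
  acc=119, n=6
  acc=156, n=7
  acc=198, n=8

Final answer: 198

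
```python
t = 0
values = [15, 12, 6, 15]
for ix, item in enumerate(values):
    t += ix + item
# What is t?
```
Trace:
  t=0
  t=15, ix=0, item=15
  t=28, ix=1, item=12
  t=36, ix=2, item=6
  t=54, ix=3, item=15

Final answer: 54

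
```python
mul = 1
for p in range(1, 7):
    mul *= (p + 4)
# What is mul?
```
Trace:
  mul=1
  mul=5, p=1
  mul=30, p=2
  mul=210, p=3
  mul=1680, p=4
  mul=15120, p=5
  mul=151200, p=6

Final answer: 151200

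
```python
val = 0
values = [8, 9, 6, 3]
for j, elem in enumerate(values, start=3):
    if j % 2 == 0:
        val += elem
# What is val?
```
Trace:
  val=0
  val=0, j=3, elem=8
  val=9, j=4, elem=9
  val=9, j=5, elem=6
  val=12, j=6, elem=3

Final answer: 12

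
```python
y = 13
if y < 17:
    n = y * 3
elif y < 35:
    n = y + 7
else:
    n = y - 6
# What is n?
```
Trace:
  y=13
  y=13, n=39

Final answer: 39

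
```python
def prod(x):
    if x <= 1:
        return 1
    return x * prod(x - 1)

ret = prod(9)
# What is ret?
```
Call trace:
prod(x=9)
  prod(x=8)
    prod(x=7)
      prod(x=6)
        prod(x=5)
          prod(x=4)
            prod(x=3)
              prod(x=2)
                prod(x=1)
                -> return 1
              -> return 2
            -> return 6
          -> return 24
        -> return 120
      -> return 720
    -> return 5040
  -> return 40320
-> return 362880

Final answer: 362880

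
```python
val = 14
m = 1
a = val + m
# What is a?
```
Trace:
  val=14
  val=14, m=1
  val=14, m=1, a=15

Final answer: 15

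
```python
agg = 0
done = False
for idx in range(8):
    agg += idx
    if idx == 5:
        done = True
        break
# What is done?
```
Trace:
  agg=0
  agg=0, done=False
  agg=0, done=False, idx=0
  agg=1, done=False, idx=1
  agg=3, done=False, idx=2
  agg=6, done=False, idx=3
  agg=10, done=False, idx=4
  agg=15, done=True, idx=5

Final answer: True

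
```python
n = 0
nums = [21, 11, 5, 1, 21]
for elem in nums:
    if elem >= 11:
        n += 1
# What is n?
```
Trace:
  n=0
  n=1, elem=21
  n=2, elem=11
  n=2, elem=5
  n=2, elem=1
  n=3, elem=21

Final answer: 3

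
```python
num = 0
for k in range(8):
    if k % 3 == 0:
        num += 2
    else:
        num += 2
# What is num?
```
Trace:
  num=0
  num=2, k=0
  num=4, k=1
  num=6, k=2
  num=8, k=3
  num=10, k=4
  num=12, k=5
  num=14, k=6
  num=16, k=7

Final answer: 16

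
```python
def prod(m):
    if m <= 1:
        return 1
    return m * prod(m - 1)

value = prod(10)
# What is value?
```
Call trace:
prod(m=10)
  prod(m=9)
    prod(m=8)
      prod(m=7)
        prod(m=6)
          prod(m=5)
            prod(m=4)
              prod(m=3)
                prod(m=2)
                  prod(m=1)
                  -> return 1
                -> return 2
              -> return 6
            -> return 24
          -> return 120
        -> return 720
      -> return 5040
    -> return 40320
  -> return 362880
-> return 3628800

Final answer: 3628800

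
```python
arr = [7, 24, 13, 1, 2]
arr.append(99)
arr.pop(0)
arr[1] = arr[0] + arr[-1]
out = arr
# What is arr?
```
Trace:
  arr=[7, 24, 13, 1, 2]
  arr=[7, 24, 13, 1, 2, 99]
  arr=[24, 13, 1, 2, 99]
  arr=[24, 123, 1, 2, 99]
  arr=[24, 123, 1, 2, 99], out=[24, 123, 1, 2, 99]

Final answer: [24, 123, 1, 2, 99]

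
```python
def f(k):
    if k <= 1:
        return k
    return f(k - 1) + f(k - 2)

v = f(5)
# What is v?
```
Call trace (a repeated sub-call is expanded the first time; later identical calls just restate its return value):
f(k=5)
  f(k=4)
    f(k=3)
      f(k=2)
        f(k=1)
        -> return 1
        f(k=0)
        -> return 0
      -> return 1
      f(k=1)
      -> return 1
    -> return 2
    f(k=2) -> return 1  (same call as traced above)
  -> return 3
  f(k=3) -> return 2  (same call as traced above)
-> return 5

Final answer: 5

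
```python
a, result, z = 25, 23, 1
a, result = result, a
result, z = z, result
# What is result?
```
Trace:
  a=25, result=23, z=1
  a=23, result=25, z=1
  a=23, result=1, z=25

Final answer: 1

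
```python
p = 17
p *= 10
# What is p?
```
Trace:
  p=17
  p=170

Final answer: 170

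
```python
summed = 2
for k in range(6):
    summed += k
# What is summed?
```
Trace:
  summed=2
  summed=2, k=0
  summed=3, k=1
  summed=5, k=2
  summed=8, k=3
  summed=12, k=4
  summed=17, k=5

Final answer: 17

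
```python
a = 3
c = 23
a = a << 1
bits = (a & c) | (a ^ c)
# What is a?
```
Trace:
  a=3
  a=3, c=23
  a=6, c=23
  a=6, c=23, bits=23

Final answer: 6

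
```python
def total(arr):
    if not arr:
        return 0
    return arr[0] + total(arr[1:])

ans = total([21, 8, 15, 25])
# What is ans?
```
Call trace:
total(arr=[21, 8, 15, 25])
  total(arr=[8, 15, 25])
    total(arr=[15, 25])
      total(arr=[25])
        total(arr=[])
        -> return 0
      -> return 25
    -> return 40
  -> return 48
-> return 69

Final answer: 69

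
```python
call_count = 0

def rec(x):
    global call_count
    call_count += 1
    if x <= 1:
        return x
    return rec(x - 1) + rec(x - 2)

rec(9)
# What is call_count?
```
Call trace (a repeated sub-call is expanded the first time; later identical calls just restate its return value):
rec(x=9)
  rec(x=8)
    rec(x=7)
      rec(x=6)
        rec(x=5)
          rec(x=4)
            rec(x=3)
              rec(x=2)
                rec(x=1)
                -> return 1
                rec(x=0)
                -> return 0
              -> return 1
              rec(x=1)
              -> return 1
            -> return 2
            rec(x=2) -> return 1  (same call as traced above)
          -> return 3
          rec(x=3) -> return 2  (same call as traced above)
        -> return 5
        rec(x=4) -> return 3  (same call as traced above)
      -> return 8
      rec(x=5) -> return 5  (same call as traced above)
    -> return 13
    rec(x=6) -> return 8  (same call as traced above)
  -> return 21
  rec(x=7) -> return 13  (same call as traced above)
-> return 34

call_count is incremented once per call, so count the calls in each subtree. Let C(x) = number of calls made by rec(x).
C(0) = C(1) = 1 (base case, no recursion); C(x) = 1 + C(x - 1) + C(x - 2) otherwise.
C(2) = 1 + C(1) + C(0) = 1 + 1 + 1 = 3
C(3) = 1 + C(2) + C(1) = 1 + 3 + 1 = 5
C(4) = 1 + C(3) + C(2) = 1 + 5 + 3 = 9
C(5) = 1 + C(4) + C(3) = 1 + 9 + 5 = 15
C(6) = 1 + C(5) + C(4) = 1 + 15 + 9 = 25
C(7) = 1 + C(6) + C(5) = 1 + 25 + 15 = 41
C(8) = 1 + C(7) + C(6) = 1 + 41 + 25 = 67
C(9) = 1 + C(8) + C(7) = 1 + 67 + 41 = 109
call_count = C(9) = 109

Final answer: 109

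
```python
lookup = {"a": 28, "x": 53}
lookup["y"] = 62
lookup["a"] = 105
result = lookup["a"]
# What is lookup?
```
Trace:
  lookup={'a': 28, 'x': 53}
  lookup={'a': 28, 'x': 53, 'y': 62}
  lookup={'a': 105, 'x': 53, 'y': 62}
  lookup={'a': 105, 'x': 53, 'y': 62}, result=105

Final answer: {'a': 105, 'x': 53, 'y': 62}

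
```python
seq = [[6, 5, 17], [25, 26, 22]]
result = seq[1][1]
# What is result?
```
Trace:
  seq=[[6, 5, 17], [25, 26, 22]]
  seq=[[6, 5, 17], [25, 26, 22]], result=26

Final answer: 26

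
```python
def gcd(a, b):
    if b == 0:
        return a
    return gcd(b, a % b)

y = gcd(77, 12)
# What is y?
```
Call trace:
gcd(a=77, b=12)
  gcd(a=12, b=5)
    gcd(a=5, b=2)
      gcd(a=2, b=1)
        gcd(a=1, b=0)
        -> return 1
      -> return 1
    -> return 1
  -> return 1
-> return 1

Final answer: 1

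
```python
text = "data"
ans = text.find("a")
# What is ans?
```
Trace:
  text='data'
  text='data', ans=1

Final answer: 1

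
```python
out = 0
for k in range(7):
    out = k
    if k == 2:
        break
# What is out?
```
Trace:
  out=0
  out=0, k=0
  out=1, k=1
  out=2, k=2

Final answer: 2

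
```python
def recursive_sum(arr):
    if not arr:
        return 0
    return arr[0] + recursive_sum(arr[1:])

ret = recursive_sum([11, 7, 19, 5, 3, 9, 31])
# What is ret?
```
Call trace:
recursive_sum(arr=[11, 7, 19, 5, 3, 9, 31])
  recursive_sum(arr=[7, 19, 5, 3, 9, 31])
    recursive_sum(arr=[19, 5, 3, 9, 31])
      recursive_sum(arr=[5, 3, 9, 31])
        recursive_sum(arr=[3, 9, 31])
          recursive_sum(arr=[9, 31])
            recursive_sum(arr=[31])
              recursive_sum(arr=[])
              -> return 0
            -> return 31
          -> return 40
        -> return 43
      -> return 48
    -> return 67
  -> return 74
-> return 85

Final answer: 85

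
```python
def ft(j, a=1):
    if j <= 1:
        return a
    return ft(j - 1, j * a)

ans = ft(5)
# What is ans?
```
Call trace:
ft(j=5, a=1)
  ft(j=4, a=5)
    ft(j=3, a=20)
      ft(j=2, a=60)
        ft(j=1, a=120)
        -> return 120
      -> return 120
    -> return 120
  -> return 120
-> return 120

Final answer: 120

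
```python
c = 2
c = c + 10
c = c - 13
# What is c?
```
Trace:
  c=2
  c=12
  c=-1

Final answer: -1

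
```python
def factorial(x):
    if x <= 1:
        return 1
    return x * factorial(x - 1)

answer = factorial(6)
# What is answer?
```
Call trace:
factorial(x=6)
  factorial(x=5)
    factorial(x=4)
      factorial(x=3)
        factorial(x=2)
          factorial(x=1)
          -> return 1
        -> return 2
      -> return 6
    -> return 24
  -> return 120
-> return 720

Final answer: 720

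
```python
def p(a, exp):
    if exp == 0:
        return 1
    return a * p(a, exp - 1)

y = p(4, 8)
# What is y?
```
Call trace:
p(a=4, exp=8)
  p(a=4, exp=7)
    p(a=4, exp=6)
      p(a=4, exp=5)
        p(a=4, exp=4)
          p(a=4, exp=3)
            p(a=4, exp=2)
              p(a=4, exp=1)
                p(a=4, exp=0)
                -> return 1
              -> return 4
            -> return 16
          -> return 64
        -> return 256
      -> return 1024
    -> return 4096
  -> return 16384
-> return 65536

Final answer: 65536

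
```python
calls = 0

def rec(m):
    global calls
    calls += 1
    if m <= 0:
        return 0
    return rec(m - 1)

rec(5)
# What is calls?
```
Call trace:
rec(m=5)
  rec(m=4)
    rec(m=3)
      rec(m=2)
        rec(m=1)
          rec(m=0)
          -> return 0
        -> return 0
      -> return 0
    -> return 0
  -> return 0
-> return 0

calls is incremented once per call. rec is entered once for each m = 5, 4, 3, 2, 1, 0 (the m <= 0 call returns without recursing), i.e. 5 + 1 calls.
calls = 6

Final answer: 6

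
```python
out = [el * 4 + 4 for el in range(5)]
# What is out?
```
Trace:
  el=0
  el=1
  el=2
  el=3
  el=4
  out=[4, 8, 12, 16, 20]

Final answer: [4, 8, 12, 16, 20]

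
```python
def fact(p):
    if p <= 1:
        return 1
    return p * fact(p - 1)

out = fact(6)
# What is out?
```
Call trace:
fact(p=6)
  fact(p=5)
    fact(p=4)
      fact(p=3)
        fact(p=2)
          fact(p=1)
          -> return 1
        -> return 2
      -> return 6
    -> return 24
  -> return 120
-> return 720

Final answer: 720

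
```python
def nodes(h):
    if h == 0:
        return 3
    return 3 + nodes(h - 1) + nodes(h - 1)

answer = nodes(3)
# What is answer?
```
Call trace (a repeated sub-call is expanded the first time; later identical calls just restate its return value):
nodes(h=3)
  nodes(h=2)
    nodes(h=1)
      nodes(h=0)
      -> return 3
      nodes(h=0)
      -> return 3
    -> return 9
    nodes(h=1) -> return 9  (same call as traced above)
  -> return 21
  nodes(h=2) -> return 21  (same call as traced above)
-> return 45

Final answer: 45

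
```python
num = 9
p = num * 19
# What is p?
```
Trace:
  num=9
  num=9, p=171

Final answer: 171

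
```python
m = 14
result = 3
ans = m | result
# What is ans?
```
Trace:
  m=14
  m=14, result=3
  m=14, result=3, ans=15

Final answer: 15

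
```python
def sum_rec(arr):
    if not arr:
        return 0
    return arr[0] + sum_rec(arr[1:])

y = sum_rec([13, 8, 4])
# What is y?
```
Call trace:
sum_rec(arr=[13, 8, 4])
  sum_rec(arr=[8, 4])
    sum_rec(arr=[4])
      sum_rec(arr=[])
      -> return 0
    -> return 4
  -> return 12
-> return 25

Final answer: 25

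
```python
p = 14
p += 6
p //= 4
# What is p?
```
Trace:
  p=14
  p=20
  p=5

Final answer: 5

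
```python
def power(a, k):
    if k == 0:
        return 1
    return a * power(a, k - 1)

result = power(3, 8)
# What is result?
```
Call trace:
power(a=3, k=8)
  power(a=3, k=7)
    power(a=3, k=6)
      power(a=3, k=5)
        power(a=3, k=4)
          power(a=3, k=3)
            power(a=3, k=2)
              power(a=3, k=1)
                power(a=3, k=0)
                -> return 1
              -> return 3
            -> return 9
          -> return 27
        -> return 81
      -> return 243
    -> return 729
  -> return 2187
-> return 6561

Final answer: 6561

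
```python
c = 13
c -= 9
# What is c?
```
Trace:
  c=13
  c=4

Final answer: 4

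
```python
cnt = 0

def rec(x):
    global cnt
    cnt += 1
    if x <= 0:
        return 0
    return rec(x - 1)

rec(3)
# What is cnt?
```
Call trace:
rec(x=3)
  rec(x=2)
    rec(x=1)
      rec(x=0)
      -> return 0
    -> return 0
  -> return 0
-> return 0

cnt is incremented once per call. rec is entered once for each x = 3, 2, 1, 0 (the x <= 0 call returns without recursing), i.e. 3 + 1 calls.
cnt = 4

Final answer: 4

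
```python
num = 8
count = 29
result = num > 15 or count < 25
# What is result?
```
Trace:
  num=8
  num=8, count=29
  num=8, count=29, result=False

Final answer: False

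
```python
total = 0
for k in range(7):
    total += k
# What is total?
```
Trace:
  total=0
  total=0, k=0
  total=1, k=1
  total=3, k=2
  total=6, k=3
  total=10, k=4
  total=15, k=5
  total=21, k=6

Final answer: 21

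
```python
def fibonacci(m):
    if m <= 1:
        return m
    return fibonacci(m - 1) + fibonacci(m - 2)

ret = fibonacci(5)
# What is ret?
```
Call trace (a repeated sub-call is expanded the first time; later identical calls just restate its return value):
fibonacci(m=5)
  fibonacci(m=4)
    fibonacci(m=3)
      fibonacci(m=2)
        fibonacci(m=1)
        -> return 1
        fibonacci(m=0)
        -> return 0
      -> return 1
      fibonacci(m=1)
      -> return 1
    -> return 2
    fibonacci(m=2) -> return 1  (same call as traced above)
  -> return 3
  fibonacci(m=3) -> return 2  (same call as traced above)
-> return 5

Final answer: 5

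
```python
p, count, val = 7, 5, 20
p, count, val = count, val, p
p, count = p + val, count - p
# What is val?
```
Trace:
  p=7, count=5, val=20
  p=5, count=20, val=7
  p=12, count=15, val=7

Final answer: 7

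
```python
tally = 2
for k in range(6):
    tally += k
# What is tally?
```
Trace:
  tally=2
  tally=2, k=0
  tally=3, k=1
  tally=5, k=2
  tally=8, k=3
  tally=12, k=4
  tally=17, k=5

Final answer: 17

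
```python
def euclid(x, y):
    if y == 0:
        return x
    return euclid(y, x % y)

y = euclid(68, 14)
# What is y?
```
Call trace:
euclid(x=68, y=14)
  euclid(x=14, y=12)
    euclid(x=12, y=2)
      euclid(x=2, y=0)
      -> return 2
    -> return 2
  -> return 2
-> return 2

Final answer: 2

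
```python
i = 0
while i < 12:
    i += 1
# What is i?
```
Trace:
  i=0
  i=1
  i=2
  i=3
  i=4
  i=5
  i=6
  i=7
  i=8
  i=9
  i=10
  i=11
  i=12

Final answer: 12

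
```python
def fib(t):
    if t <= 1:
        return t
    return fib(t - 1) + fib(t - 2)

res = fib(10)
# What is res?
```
Call trace (a repeated sub-call is expanded the first time; later identical calls just restate its return value):
fib(t=10)
  fib(t=9)
    fib(t=8)
      fib(t=7)
        fib(t=6)
          fib(t=5)
            fib(t=4)
              fib(t=3)
                fib(t=2)
                  fib(t=1)
                  -> return 1
                  fib(t=0)
                  -> return 0
                -> return 1
                fib(t=1)
                -> return 1
              -> return 2
              fib(t=2) -> return 1  (same call as traced above)
            -> return 3
            fib(t=3) -> return 2  (same call as traced above)
          -> return 5
          fib(t=4) -> return 3  (same call as traced above)
        -> return 8
        fib(t=5) -> return 5  (same call as traced above)
      -> return 13
      fib(t=6) -> return 8  (same call as traced above)
    -> return 21
    fib(t=7) -> return 13  (same call as traced above)
  -> return 34
  fib(t=8) -> return 21  (same call as traced above)
-> return 55

Final answer: 55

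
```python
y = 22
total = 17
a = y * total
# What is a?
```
Trace:
  y=22
  y=22, total=17
  y=22, total=17, a=374

Final answer: 374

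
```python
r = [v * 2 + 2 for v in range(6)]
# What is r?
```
Trace:
  v=0
  v=1
  v=2
  v=3
  v=4
  v=5
  r=[2, 4, 6, 8, 10, 12]

Final answer: [2, 4, 6, 8, 10, 12]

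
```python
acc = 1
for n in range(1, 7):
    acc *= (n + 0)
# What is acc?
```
Trace:
  acc=1
  acc=1, n=1
  acc=2, n=2
  acc=6, n=3
  acc=24, n=4
  acc=120, n=5
  acc=720, n=6

Final answer: 720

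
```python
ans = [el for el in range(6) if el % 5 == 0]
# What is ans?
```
Trace:
  el=0
  el=1
  el=2
  el=3
  el=4
  el=5
  ans=[0, 5]

Final answer: [0, 5]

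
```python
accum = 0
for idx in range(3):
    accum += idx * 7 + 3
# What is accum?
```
Trace:
  accum=0
  accum=3, idx=0
  accum=13, idx=1
  accum=30, idx=2

Final answer: 30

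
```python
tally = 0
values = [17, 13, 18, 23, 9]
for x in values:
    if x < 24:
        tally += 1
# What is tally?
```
Trace:
  tally=0
  tally=1, x=17
  tally=2, x=13
  tally=3, x=18
  tally=4, x=23
  tally=5, x=9

Final answer: 5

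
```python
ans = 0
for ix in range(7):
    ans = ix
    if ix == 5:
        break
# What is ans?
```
Trace:
  ans=0
  ans=0, ix=0
  ans=1, ix=1
  ans=2, ix=2
  ans=3, ix=3
  ans=4, ix=4
  ans=5, ix=5

Final answer: 5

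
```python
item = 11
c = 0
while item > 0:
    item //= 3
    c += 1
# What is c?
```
Trace:
  item=11
  item=11, c=0
  item=3, c=1
  item=1, c=2
  item=0, c=3

Final answer: 3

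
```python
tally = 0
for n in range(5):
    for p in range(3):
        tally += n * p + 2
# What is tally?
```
Trace:
  tally=0
  tally=2, n=0, p=0
  tally=4, n=0, p=1
  tally=6, n=0, p=2
  tally=8, n=1, p=0
  tally=11, n=1, p=1
  tally=15, n=1, p=2
  tally=17, n=2, p=0
  tally=21, n=2, p=1
  tally=27, n=2, p=2
  tally=29, n=3, p=0
  tally=34, n=3, p=1
  tally=42, n=3, p=2
  tally=44, n=4, p=0
  tally=50, n=4, p=1
  tally=60, n=4, p=2

Final answer: 60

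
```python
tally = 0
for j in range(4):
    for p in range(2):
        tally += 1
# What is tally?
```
Trace:
  tally=0
  tally=1, j=0, p=0
  tally=2, j=0, p=1
  tally=3, j=1, p=0
  tally=4, j=1, p=1
  tally=5, j=2, p=0
  tally=6, j=2, p=1
  tally=7, j=3, p=0
  tally=8, j=3, p=1

Final answer: 8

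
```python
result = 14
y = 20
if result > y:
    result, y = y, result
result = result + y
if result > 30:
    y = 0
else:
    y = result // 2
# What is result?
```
Trace:
  result=14
  result=14, y=20
  result=14, y=20
  result=34, y=20
  result=34, y=0

Final answer: 34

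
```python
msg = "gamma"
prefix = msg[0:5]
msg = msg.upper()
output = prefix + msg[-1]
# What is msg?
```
Trace:
  msg='gamma'
  msg='gamma', prefix='gamma'
  msg='GAMMA', prefix='gamma'
  msg='GAMMA', prefix='gamma', output='gammaA'

Final answer: 'GAMMA'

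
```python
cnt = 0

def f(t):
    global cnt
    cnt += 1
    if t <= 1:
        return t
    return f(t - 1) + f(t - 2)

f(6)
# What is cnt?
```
Call trace (a repeated sub-call is expanded the first time; later identical calls just restate its return value):
f(t=6)
  f(t=5)
    f(t=4)
      f(t=3)
        f(t=2)
          f(t=1)
          -> return 1
          f(t=0)
          -> return 0
        -> return 1
        f(t=1)
        -> return 1
      -> return 2
      f(t=2) -> return 1  (same call as traced above)
    -> return 3
    f(t=3) -> return 2  (same call as traced above)
  -> return 5
  f(t=4) -> return 3  (same call as traced above)
-> return 8

cnt is incremented once per call, so count the calls in each subtree. Let C(t) = number of calls made by f(t).
C(0) = C(1) = 1 (base case, no recursion); C(t) = 1 + C(t - 1) + C(t - 2) otherwise.
C(2) = 1 + C(1) + C(0) = 1 + 1 + 1 = 3
C(3) = 1 + C(2) + C(1) = 1 + 3 + 1 = 5
C(4) = 1 + C(3) + C(2) = 1 + 5 + 3 = 9
C(5) = 1 + C(4) + C(3) = 1 + 9 + 5 = 15
C(6) = 1 + C(5) + C(4) = 1 + 15 + 9 = 25
cnt = C(6) = 25

Final answer: 25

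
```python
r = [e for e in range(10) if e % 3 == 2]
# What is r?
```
Trace:
  e=0
  e=1
  e=2
  e=3
  e=4
  e=5
  e=6
  e=7
  e=8
  e=9
  r=[2, 5, 8]

Final answer: [2, 5, 8]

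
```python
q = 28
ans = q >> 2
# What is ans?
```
Trace:
  q=28
  q=28, ans=7

Final answer: 7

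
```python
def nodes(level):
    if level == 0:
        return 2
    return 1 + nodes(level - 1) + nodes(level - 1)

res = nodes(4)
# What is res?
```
Call trace (a repeated sub-call is expanded the first time; later identical calls just restate its return value):
nodes(level=4)
  nodes(level=3)
    nodes(level=2)
      nodes(level=1)
        nodes(level=0)
        -> return 2
        nodes(level=0)
        -> return 2
      -> return 5
      nodes(level=1) -> return 5  (same call as traced above)
    -> return 11
    nodes(level=2) -> return 11  (same call as traced above)
  -> return 23
  nodes(level=3) -> return 23  (same call as traced above)
-> return 47

Final answer: 47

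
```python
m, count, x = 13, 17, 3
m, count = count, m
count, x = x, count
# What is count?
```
Trace:
  m=13, count=17, x=3
  m=17, count=13, x=3
  m=17, count=3, x=13

Final answer: 3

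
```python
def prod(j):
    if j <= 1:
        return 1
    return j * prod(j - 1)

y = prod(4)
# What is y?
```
Call trace:
prod(j=4)
  prod(j=3)
    prod(j=2)
      prod(j=1)
      -> return 1
    -> return 2
  -> return 6
-> return 24

Final answer: 24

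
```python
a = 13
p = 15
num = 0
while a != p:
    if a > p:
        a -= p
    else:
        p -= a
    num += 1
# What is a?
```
Trace:
  a=13
  a=13, p=15
  a=13, p=15, num=0
  a=13, p=2, num=1
  a=11, p=2, num=2
  a=9, p=2, num=3
  a=7, p=2, num=4
  a=5, p=2, num=5
  a=3, p=2, num=6
  a=1, p=2, num=7
  a=1, p=1, num=8

Final answer: 1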